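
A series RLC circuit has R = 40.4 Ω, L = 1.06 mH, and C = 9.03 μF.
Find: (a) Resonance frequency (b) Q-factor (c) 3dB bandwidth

Step 1 — Resonance condition Im(Z)=0 gives ω₀ = 1/√(LC).
Step 2 — ω₀ = 1/√(0.00106·9.03e-06) = 1.022e+04 rad/s.
Step 3 — f₀ = ω₀/(2π) = 1627 Hz.
Step 4 — Series Q: Q = ω₀L/R = 1.022e+04·0.00106/40.4 = 0.2682.
Step 5 — 3dB bandwidth: Δω = ω₀/Q = 3.811e+04 rad/s; BW = Δω/(2π) = 6066 Hz.

(a) f₀ = 1627 Hz  (b) Q = 0.2682  (c) BW = 6066 Hz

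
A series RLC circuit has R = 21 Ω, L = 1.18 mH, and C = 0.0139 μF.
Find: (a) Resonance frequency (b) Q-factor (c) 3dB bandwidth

Step 1 — Resonance: ω₀ = 1/√(LC) = 1/√(0.00118·1.39e-08) = 2.469e+05 rad/s.
Step 2 — f₀ = ω₀/(2π) = 3.93e+04 Hz.
Step 3 — Series Q: Q = ω₀L/R = 2.469e+05·0.00118/21 = 13.87.
Step 4 — Bandwidth: Δω = ω₀/Q = 1.78e+04 rad/s; BW = Δω/(2π) = 2832 Hz.

(a) f₀ = 3.93e+04 Hz  (b) Q = 13.87  (c) BW = 2832 Hz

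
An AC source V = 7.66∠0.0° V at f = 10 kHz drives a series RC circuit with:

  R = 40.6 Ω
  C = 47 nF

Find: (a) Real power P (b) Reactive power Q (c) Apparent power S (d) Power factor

Step 1 — Angular frequency: ω = 2π·f = 2π·1e+04 = 6.283e+04 rad/s.
Step 2 — Component impedances:
  R: Z = R = 40.6 Ω
  C: Z = 1/(jωC) = -j/(ω·C) = 0 - j338.6 Ω
Step 3 — Series combination: Z_total = R + C = 40.6 - j338.6 Ω = 341.1∠-83.2° Ω.
Step 4 — Source phasor: V = 7.66∠0.0° V = 7.66 V.
Step 5 — Current: I = V / Z = 0.002674 + j0.0223 A = 0.02246∠83.2° A.
Step 6 — Complex power: S = V·I* = 0.02048 - j0.1708 VA.
Step 7 — Real power: P = Re(S) = 0.02048 W.
Step 8 — Reactive power: Q = Im(S) = -0.1708 VAR.
Step 9 — Apparent power: |S| = 0.172 VA.
Step 10 — Power factor: PF = P/|S| = 0.119 (leading).

(a) P = 0.02048 W  (b) Q = -0.1708 VAR  (c) S = 0.172 VA  (d) PF = 0.119 (leading)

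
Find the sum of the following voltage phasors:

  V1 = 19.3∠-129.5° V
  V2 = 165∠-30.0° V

Step 1 — Convert each phasor to rectangular form:
  V1 = 19.3·(cos(-129.5°) + j·sin(-129.5°)) = -12.28 - j14.89 V
  V2 = 165·(cos(-30.0°) + j·sin(-30.0°)) = 142.9 - j82.5 V
Step 2 — Sum components: V_total = 130.6 - j97.39 V.
Step 3 — Convert to polar: |V_total| = 162.9 V, ∠V_total = -36.7°.

V_total = 162.9∠-36.7° V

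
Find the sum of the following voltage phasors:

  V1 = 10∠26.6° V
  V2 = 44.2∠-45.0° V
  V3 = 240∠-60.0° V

Step 1 — Convert each phasor to rectangular form:
  V1 = 10·(cos(26.6°) + j·sin(26.6°)) = 8.942 + j4.478 V
  V2 = 44.2·(cos(-45.0°) + j·sin(-45.0°)) = 31.25 - j31.25 V
  V3 = 240·(cos(-60.0°) + j·sin(-60.0°)) = 120 - j207.8 V
Step 2 — Sum components: V_total = 160.2 - j234.6 V.
Step 3 — Convert to polar: |V_total| = 284.1 V, ∠V_total = -55.7°.

V_total = 284.1∠-55.7° V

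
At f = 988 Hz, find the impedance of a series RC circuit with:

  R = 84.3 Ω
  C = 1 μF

Step 1 — Angular frequency: ω = 2π·f = 2π·988 = 6208 rad/s.
Step 2 — Component impedances:
  R: Z = R = 84.3 Ω
  C: Z = 1/(jωC) = -j/(ω·C) = 0 - j161.1 Ω
Step 3 — Series combination: Z_total = R + C = 84.3 - j161.1 Ω = 181.8∠-62.4° Ω.

Z = 84.3 - j161.1 Ω = 181.8∠-62.4° Ω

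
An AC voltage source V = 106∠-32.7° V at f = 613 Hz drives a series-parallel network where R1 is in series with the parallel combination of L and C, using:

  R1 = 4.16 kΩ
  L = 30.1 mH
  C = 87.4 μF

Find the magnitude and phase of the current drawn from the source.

Step 1 — Angular frequency: ω = 2π·f = 2π·613 = 3852 rad/s.
Step 2 — Component impedances:
  R1: Z = R = 4160 Ω
  L: Z = jωL = j·3852·0.0301 = 0 + j115.9 Ω
  C: Z = 1/(jωC) = -j/(ω·C) = 0 - j2.971 Ω
Step 3 — Parallel branch: L || C = 1/(1/L + 1/C) = 0 - j3.049 Ω.
Step 4 — Series with R1: Z_total = R1 + (L || C) = 4160 - j3.049 Ω = 4160∠-0.0° Ω.
Step 5 — Source phasor: V = 106∠-32.7° V = 89.2 - j57.27 V.
Step 6 — Ohm's law: I = V / Z_total = (89.2 - j57.27) / (4160 - j3.049) = 0.02145 - j0.01375 A.
Step 7 — Convert to polar: |I| = 0.02548 A, ∠I = -32.7°.

I = 0.02548∠-32.7° A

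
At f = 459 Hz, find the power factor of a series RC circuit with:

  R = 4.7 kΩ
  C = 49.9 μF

Step 1 — Angular frequency: ω = 2π·f = 2π·459 = 2884 rad/s.
Step 2 — Component impedances:
  R: Z = R = 4700 Ω
  C: Z = 1/(jωC) = -j/(ω·C) = 0 - j6.949 Ω
Step 3 — Series combination: Z_total = R + C = 4700 - j6.949 Ω = 4700∠-0.1° Ω.
Step 4 — Power factor: PF = cos(φ) = Re(Z)/|Z| = 4700/4700 = 1.
Step 5 — Type: Im(Z) = -6.949 ⇒ leading (phase φ = -0.1°).

PF = 1 (leading, φ = -0.1°)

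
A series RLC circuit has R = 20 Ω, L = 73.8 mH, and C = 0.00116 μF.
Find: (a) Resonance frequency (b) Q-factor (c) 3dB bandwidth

Step 1 — Resonance: ω₀ = 1/√(LC) = 1/√(0.0738·1.16e-09) = 1.081e+05 rad/s.
Step 2 — f₀ = ω₀/(2π) = 1.72e+04 Hz.
Step 3 — Series Q: Q = ω₀L/R = 1.081e+05·0.0738/20 = 398.8.
Step 4 — Bandwidth: Δω = ω₀/Q = 271 rad/s; BW = Δω/(2π) = 43.13 Hz.

(a) f₀ = 1.72e+04 Hz  (b) Q = 398.8  (c) BW = 43.13 Hz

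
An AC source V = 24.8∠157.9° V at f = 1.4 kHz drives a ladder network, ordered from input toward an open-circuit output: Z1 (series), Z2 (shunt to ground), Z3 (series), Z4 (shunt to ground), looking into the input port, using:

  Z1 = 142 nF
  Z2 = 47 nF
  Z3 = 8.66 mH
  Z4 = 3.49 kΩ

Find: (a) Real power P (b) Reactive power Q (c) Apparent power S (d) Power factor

Step 1 — Angular frequency: ω = 2π·f = 2π·1400 = 8796 rad/s.
Step 2 — Component impedances:
  Z1: Z = 1/(jωC) = -j/(ω·C) = 0 - j800.6 Ω
  Z2: Z = 1/(jωC) = -j/(ω·C) = 0 - j2419 Ω
  Z3: Z = jωL = j·8796·0.00866 = 0 + j76.18 Ω
  Z4: Z = R = 3490 Ω
Step 3 — Ladder network (open output): work backward from the far end, alternating series and parallel combinations. Z_in = 1156 - j2444 Ω = 2703∠-64.7° Ω.
Step 4 — Source phasor: V = 24.8∠157.9° V = -22.98 + j9.33 V.
Step 5 — Current: I = V / Z = -0.006755 - j0.006209 A = 0.009175∠-137.4° A.
Step 6 — Complex power: S = V·I* = 0.09728 - j0.2057 VA.
Step 7 — Real power: P = Re(S) = 0.09728 W.
Step 8 — Reactive power: Q = Im(S) = -0.2057 VAR.
Step 9 — Apparent power: |S| = 0.2275 VA.
Step 10 — Power factor: PF = P/|S| = 0.4275 (leading).

(a) P = 0.09728 W  (b) Q = -0.2057 VAR  (c) S = 0.2275 VA  (d) PF = 0.4275 (leading)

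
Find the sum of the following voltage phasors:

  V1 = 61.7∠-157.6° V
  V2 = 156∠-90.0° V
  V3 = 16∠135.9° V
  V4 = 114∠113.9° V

Step 1 — Convert each phasor to rectangular form:
  V1 = 61.7·(cos(-157.6°) + j·sin(-157.6°)) = -57.04 - j23.51 V
  V2 = 156·(cos(-90.0°) + j·sin(-90.0°)) = 0 - j156 V
  V3 = 16·(cos(135.9°) + j·sin(135.9°)) = -11.49 + j11.13 V
  V4 = 114·(cos(113.9°) + j·sin(113.9°)) = -46.19 + j104.2 V
Step 2 — Sum components: V_total = -114.7 - j64.15 V.
Step 3 — Convert to polar: |V_total| = 131.4 V, ∠V_total = -150.8°.

V_total = 131.4∠-150.8° V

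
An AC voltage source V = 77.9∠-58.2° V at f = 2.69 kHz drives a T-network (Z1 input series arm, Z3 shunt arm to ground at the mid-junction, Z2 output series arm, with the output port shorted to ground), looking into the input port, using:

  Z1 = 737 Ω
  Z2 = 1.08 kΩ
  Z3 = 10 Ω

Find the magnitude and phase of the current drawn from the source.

Step 1 — Angular frequency: ω = 2π·f = 2π·2690 = 1.69e+04 rad/s.
Step 2 — Component impedances:
  Z1: Z = R = 737 Ω
  Z2: Z = R = 1080 Ω
  Z3: Z = R = 10 Ω
Step 3 — With the output port shorted to ground, the output series arm Z2 runs from the junction to ground; the shunt arm Z3 also runs from the junction to ground. They appear in parallel: Z3 || Z2 = 9.908 Ω.
Step 4 — Series with input arm Z1: Z_in = Z1 + (Z3 || Z2) = 746.9 Ω = 746.9∠0.0° Ω.
Step 5 — Source phasor: V = 77.9∠-58.2° V = 41.05 - j66.21 V.
Step 6 — Ohm's law: I = V / Z_total = (41.05 - j66.21) / (746.9) = 0.05496 - j0.08864 A.
Step 7 — Convert to polar: |I| = 0.1043 A, ∠I = -58.2°.

I = 0.1043∠-58.2° A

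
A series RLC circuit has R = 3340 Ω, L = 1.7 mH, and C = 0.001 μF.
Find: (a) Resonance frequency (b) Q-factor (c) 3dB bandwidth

Step 1 — Resonance condition Im(Z)=0 gives ω₀ = 1/√(LC).
Step 2 — ω₀ = 1/√(0.0017·1e-09) = 7.67e+05 rad/s.
Step 3 — f₀ = ω₀/(2π) = 1.221e+05 Hz.
Step 4 — Series Q: Q = ω₀L/R = 7.67e+05·0.0017/3340 = 0.3904.
Step 5 — 3dB bandwidth: Δω = ω₀/Q = 1.965e+06 rad/s; BW = Δω/(2π) = 3.127e+05 Hz.

(a) f₀ = 1.221e+05 Hz  (b) Q = 0.3904  (c) BW = 3.127e+05 Hz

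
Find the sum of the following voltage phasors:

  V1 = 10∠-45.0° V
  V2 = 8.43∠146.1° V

Step 1 — Convert each phasor to rectangular form:
  V1 = 10·(cos(-45.0°) + j·sin(-45.0°)) = 7.071 - j7.071 V
  V2 = 8.43·(cos(146.1°) + j·sin(146.1°)) = -6.997 + j4.702 V
Step 2 — Sum components: V_total = 0.07406 - j2.369 V.
Step 3 — Convert to polar: |V_total| = 2.37 V, ∠V_total = -88.2°.

V_total = 2.37∠-88.2° V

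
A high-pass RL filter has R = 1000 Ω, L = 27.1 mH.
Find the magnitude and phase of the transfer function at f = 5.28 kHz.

Step 1 — Angular frequency: ω = 2π·5280 = 3.318e+04 rad/s.
Step 2 — Transfer function: H(jω) = jωL/(R + jωL).
Step 3 — Numerator jωL = j·899; denominator R + jωL = 1000 + j899.
Step 4 — H = 0.447 + j0.4972.
Step 5 — Magnitude: |H| = 0.6686 (-3.5 dB); phase: φ = 48.0°.

|H| = 0.6686 (-3.5 dB), φ = 48.0°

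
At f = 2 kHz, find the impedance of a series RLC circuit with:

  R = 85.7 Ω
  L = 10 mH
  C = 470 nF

Step 1 — Angular frequency: ω = 2π·f = 2π·2000 = 1.257e+04 rad/s.
Step 2 — Component impedances:
  R: Z = R = 85.7 Ω
  L: Z = jωL = j·1.257e+04·0.01 = 0 + j125.7 Ω
  C: Z = 1/(jωC) = -j/(ω·C) = 0 - j169.3 Ω
Step 3 — Series combination: Z_total = R + L + C = 85.7 - j43.65 Ω = 96.18∠-27.0° Ω.

Z = 85.7 - j43.65 Ω = 96.18∠-27.0° Ω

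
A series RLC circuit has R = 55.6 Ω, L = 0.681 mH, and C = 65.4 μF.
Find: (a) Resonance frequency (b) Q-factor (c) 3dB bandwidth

Step 1 — Resonance: ω₀ = 1/√(LC) = 1/√(0.000681·6.54e-05) = 4738 rad/s.
Step 2 — f₀ = ω₀/(2π) = 754.1 Hz.
Step 3 — Series Q: Q = ω₀L/R = 4738·0.000681/55.6 = 0.05804.
Step 4 — Bandwidth: Δω = ω₀/Q = 8.164e+04 rad/s; BW = Δω/(2π) = 1.299e+04 Hz.

(a) f₀ = 754.1 Hz  (b) Q = 0.05804  (c) BW = 1.299e+04 Hz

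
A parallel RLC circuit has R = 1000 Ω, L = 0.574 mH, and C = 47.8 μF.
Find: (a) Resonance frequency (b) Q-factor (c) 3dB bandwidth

Step 1 — Resonance: ω₀ = 1/√(LC) = 1/√(0.000574·4.78e-05) = 6037 rad/s.
Step 2 — f₀ = ω₀/(2π) = 960.8 Hz.
Step 3 — Parallel Q: Q = R/(ω₀L) = 1000/(6037·0.000574) = 288.6.
Step 4 — Bandwidth: Δω = ω₀/Q = 20.92 rad/s; BW = Δω/(2π) = 3.33 Hz.

(a) f₀ = 960.8 Hz  (b) Q = 288.6  (c) BW = 3.33 Hz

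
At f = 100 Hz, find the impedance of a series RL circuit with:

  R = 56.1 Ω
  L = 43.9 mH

Step 1 — Angular frequency: ω = 2π·f = 2π·100 = 628.3 rad/s.
Step 2 — Component impedances:
  R: Z = R = 56.1 Ω
  L: Z = jωL = j·628.3·0.0439 = 0 + j27.58 Ω
Step 3 — Series combination: Z_total = R + L = 56.1 + j27.58 Ω = 62.51∠26.2° Ω.

Z = 56.1 + j27.58 Ω = 62.51∠26.2° Ω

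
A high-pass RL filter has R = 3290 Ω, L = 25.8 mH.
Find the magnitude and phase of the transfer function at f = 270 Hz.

Step 1 — Angular frequency: ω = 2π·270 = 1696 rad/s.
Step 2 — Transfer function: H(jω) = jωL/(R + jωL).
Step 3 — Numerator jωL = j·43.77; denominator R + jωL = 3290 + j43.77.
Step 4 — H = 0.000177 + j0.0133.
Step 5 — Magnitude: |H| = 0.0133 (-37.5 dB); phase: φ = 89.2°.

|H| = 0.0133 (-37.5 dB), φ = 89.2°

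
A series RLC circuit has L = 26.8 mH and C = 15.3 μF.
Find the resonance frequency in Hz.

Step 1 — Resonance condition Im(Z)=0 gives ω₀ = 1/√(LC).
Step 2 — ω₀ = 1/√(0.0268·1.53e-05) = 1562 rad/s.
Step 3 — f₀ = ω₀/(2π) = 248.5 Hz.

f₀ = 248.5 Hz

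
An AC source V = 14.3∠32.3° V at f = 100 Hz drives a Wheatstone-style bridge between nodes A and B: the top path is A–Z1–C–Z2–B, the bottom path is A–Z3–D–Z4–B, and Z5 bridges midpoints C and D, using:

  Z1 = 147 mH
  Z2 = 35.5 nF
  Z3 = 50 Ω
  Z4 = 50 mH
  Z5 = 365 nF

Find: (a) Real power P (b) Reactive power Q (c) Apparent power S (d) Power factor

Step 1 — Angular frequency: ω = 2π·f = 2π·100 = 628.3 rad/s.
Step 2 — Component impedances:
  Z1: Z = jωL = j·628.3·0.147 = 0 + j92.36 Ω
  Z2: Z = 1/(jωC) = -j/(ω·C) = 0 - j4.483e+04 Ω
  Z3: Z = R = 50 Ω
  Z4: Z = jωL = j·628.3·0.05 = 0 + j31.42 Ω
  Z5: Z = 1/(jωC) = -j/(ω·C) = 0 - j4360 Ω
Step 3 — Bridge requires nodal analysis (the Z5 bridge couples midpoints C and D, so the two paths cannot be reduced to a simple series/parallel combination). Setting node B to ground and injecting 1 A at node A, the 3-node admittance system at A, C, D solves to V_A = Z_AB = 50.06 + j30.79 Ω = 58.78∠31.6° Ω.
Step 4 — Source phasor: V = 14.3∠32.3° V = 12.09 + j7.641 V.
Step 5 — Current: I = V / Z = 0.2433 + j0.002994 A = 0.2433∠0.7° A.
Step 6 — Complex power: S = V·I* = 2.963 + j1.823 VA.
Step 7 — Real power: P = Re(S) = 2.963 W.
Step 8 — Reactive power: Q = Im(S) = 1.823 VAR.
Step 9 — Apparent power: |S| = 3.479 VA.
Step 10 — Power factor: PF = P/|S| = 0.8518 (lagging).

(a) P = 2.963 W  (b) Q = 1.823 VAR  (c) S = 3.479 VA  (d) PF = 0.8518 (lagging)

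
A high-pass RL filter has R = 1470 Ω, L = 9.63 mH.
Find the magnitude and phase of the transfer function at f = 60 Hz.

Step 1 — Angular frequency: ω = 2π·60 = 377 rad/s.
Step 2 — Transfer function: H(jω) = jωL/(R + jωL).
Step 3 — Numerator jωL = j·3.63; denominator R + jωL = 1470 + j3.63.
Step 4 — H = 6.099e-06 + j0.00247.
Step 5 — Magnitude: |H| = 0.00247 (-52.1 dB); phase: φ = 89.9°.

|H| = 0.00247 (-52.1 dB), φ = 89.9°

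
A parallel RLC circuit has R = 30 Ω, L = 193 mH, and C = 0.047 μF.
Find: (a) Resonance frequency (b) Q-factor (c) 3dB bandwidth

Step 1 — Resonance: ω₀ = 1/√(LC) = 1/√(0.193·4.7e-08) = 1.05e+04 rad/s.
Step 2 — f₀ = ω₀/(2π) = 1671 Hz.
Step 3 — Parallel Q: Q = R/(ω₀L) = 30/(1.05e+04·0.193) = 0.0148.
Step 4 — Bandwidth: Δω = ω₀/Q = 7.092e+05 rad/s; BW = Δω/(2π) = 1.129e+05 Hz.

(a) f₀ = 1671 Hz  (b) Q = 0.0148  (c) BW = 1.129e+05 Hz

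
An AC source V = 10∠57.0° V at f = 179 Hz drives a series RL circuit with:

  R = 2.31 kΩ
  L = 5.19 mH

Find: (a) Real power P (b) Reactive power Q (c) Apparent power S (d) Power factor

Step 1 — Angular frequency: ω = 2π·f = 2π·179 = 1125 rad/s.
Step 2 — Component impedances:
  R: Z = R = 2310 Ω
  L: Z = jωL = j·1125·0.00519 = 0 + j5.837 Ω
Step 3 — Series combination: Z_total = R + L = 2310 + j5.837 Ω = 2310∠0.1° Ω.
Step 4 — Source phasor: V = 10∠57.0° V = 5.446 + j8.387 V.
Step 5 — Current: I = V / Z = 0.002367 + j0.003625 A = 0.004329∠56.9° A.
Step 6 — Complex power: S = V·I* = 0.04329 + j0.0001094 VA.
Step 7 — Real power: P = Re(S) = 0.04329 W.
Step 8 — Reactive power: Q = Im(S) = 0.0001094 VAR.
Step 9 — Apparent power: |S| = 0.04329 VA.
Step 10 — Power factor: PF = P/|S| = 1 (lagging).

(a) P = 0.04329 W  (b) Q = 0.0001094 VAR  (c) S = 0.04329 VA  (d) PF = 1 (lagging)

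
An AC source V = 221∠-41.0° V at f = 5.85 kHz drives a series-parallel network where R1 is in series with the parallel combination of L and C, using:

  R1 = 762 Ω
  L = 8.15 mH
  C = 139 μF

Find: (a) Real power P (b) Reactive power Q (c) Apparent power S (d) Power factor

Step 1 — Angular frequency: ω = 2π·f = 2π·5850 = 3.676e+04 rad/s.
Step 2 — Component impedances:
  R1: Z = R = 762 Ω
  L: Z = jωL = j·3.676e+04·0.00815 = 0 + j299.6 Ω
  C: Z = 1/(jωC) = -j/(ω·C) = 0 - j0.1957 Ω
Step 3 — Parallel branch: L || C = 1/(1/L + 1/C) = 0 - j0.1959 Ω.
Step 4 — Series with R1: Z_total = R1 + (L || C) = 762 - j0.1959 Ω = 762∠-0.0° Ω.
Step 5 — Source phasor: V = 221∠-41.0° V = 166.8 - j145 V.
Step 6 — Current: I = V / Z = 0.2189 - j0.1902 A = 0.29∠-41.0° A.
Step 7 — Complex power: S = V·I* = 64.1 - j0.01647 VA.
Step 8 — Real power: P = Re(S) = 64.1 W.
Step 9 — Reactive power: Q = Im(S) = -0.01647 VAR.
Step 10 — Apparent power: |S| = 64.1 VA.
Step 11 — Power factor: PF = P/|S| = 1 (leading).

(a) P = 64.1 W  (b) Q = -0.01647 VAR  (c) S = 64.1 VA  (d) PF = 1 (leading)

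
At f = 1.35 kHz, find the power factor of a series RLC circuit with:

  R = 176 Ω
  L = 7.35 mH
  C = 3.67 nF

Step 1 — Angular frequency: ω = 2π·f = 2π·1350 = 8482 rad/s.
Step 2 — Component impedances:
  R: Z = R = 176 Ω
  L: Z = jωL = j·8482·0.00735 = 0 + j62.34 Ω
  C: Z = 1/(jωC) = -j/(ω·C) = 0 - j3.212e+04 Ω
Step 3 — Series combination: Z_total = R + L + C = 176 - j3.206e+04 Ω = 3.206e+04∠-89.7° Ω.
Step 4 — Power factor: PF = cos(φ) = Re(Z)/|Z| = 176/32061.4 = 0.005489.
Step 5 — Type: Im(Z) = -3.206e+04 ⇒ leading (phase φ = -89.7°).

PF = 0.005489 (leading, φ = -89.7°)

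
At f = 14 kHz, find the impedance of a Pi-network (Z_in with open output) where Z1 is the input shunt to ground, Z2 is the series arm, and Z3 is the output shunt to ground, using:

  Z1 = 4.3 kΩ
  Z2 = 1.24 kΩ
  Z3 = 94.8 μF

Step 1 — Angular frequency: ω = 2π·f = 2π·1.4e+04 = 8.796e+04 rad/s.
Step 2 — Component impedances:
  Z1: Z = R = 4300 Ω
  Z2: Z = R = 1240 Ω
  Z3: Z = 1/(jωC) = -j/(ω·C) = 0 - j0.1199 Ω
Step 3 — With open output, the series arm Z2 and the output shunt Z3 appear in series to ground: Z2 + Z3 = 1240 - j0.1199 Ω.
Step 4 — Parallel with input shunt Z1: Z_in = Z1 || (Z2 + Z3) = 962.5 - j0.07224 Ω = 962.5∠-0.0° Ω.

Z = 962.5 - j0.07224 Ω = 962.5∠-0.0° Ω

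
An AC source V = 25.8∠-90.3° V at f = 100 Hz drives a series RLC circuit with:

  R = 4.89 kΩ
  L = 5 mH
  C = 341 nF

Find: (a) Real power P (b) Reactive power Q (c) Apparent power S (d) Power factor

Step 1 — Angular frequency: ω = 2π·f = 2π·100 = 628.3 rad/s.
Step 2 — Component impedances:
  R: Z = R = 4890 Ω
  L: Z = jωL = j·628.3·0.005 = 0 + j3.142 Ω
  C: Z = 1/(jωC) = -j/(ω·C) = 0 - j4667 Ω
Step 3 — Series combination: Z_total = R + L + C = 4890 - j4664 Ω = 6758∠-43.6° Ω.
Step 4 — Source phasor: V = 25.8∠-90.3° V = -0.1351 - j25.8 V.
Step 5 — Current: I = V / Z = 0.002621 - j0.002776 A = 0.003818∠-46.7° A.
Step 6 — Complex power: S = V·I* = 0.07128 - j0.06799 VA.
Step 7 — Real power: P = Re(S) = 0.07128 W.
Step 8 — Reactive power: Q = Im(S) = -0.06799 VAR.
Step 9 — Apparent power: |S| = 0.0985 VA.
Step 10 — Power factor: PF = P/|S| = 0.7236 (leading).

(a) P = 0.07128 W  (b) Q = -0.06799 VAR  (c) S = 0.0985 VA  (d) PF = 0.7236 (leading)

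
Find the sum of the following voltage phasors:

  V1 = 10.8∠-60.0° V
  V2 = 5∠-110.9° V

Step 1 — Convert each phasor to rectangular form:
  V1 = 10.8·(cos(-60.0°) + j·sin(-60.0°)) = 5.4 - j9.353 V
  V2 = 5·(cos(-110.9°) + j·sin(-110.9°)) = -1.784 - j4.671 V
Step 2 — Sum components: V_total = 3.616 - j14.02 V.
Step 3 — Convert to polar: |V_total| = 14.48 V, ∠V_total = -75.5°.

V_total = 14.48∠-75.5° V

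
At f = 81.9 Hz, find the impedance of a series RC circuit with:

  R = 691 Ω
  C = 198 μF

Step 1 — Angular frequency: ω = 2π·f = 2π·81.9 = 514.6 rad/s.
Step 2 — Component impedances:
  R: Z = R = 691 Ω
  C: Z = 1/(jωC) = -j/(ω·C) = 0 - j9.815 Ω
Step 3 — Series combination: Z_total = R + C = 691 - j9.815 Ω = 691.1∠-0.8° Ω.

Z = 691 - j9.815 Ω = 691.1∠-0.8° Ω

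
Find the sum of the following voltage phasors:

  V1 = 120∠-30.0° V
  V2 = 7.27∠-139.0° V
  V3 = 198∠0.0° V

Step 1 — Convert each phasor to rectangular form:
  V1 = 120·(cos(-30.0°) + j·sin(-30.0°)) = 103.9 - j60 V
  V2 = 7.27·(cos(-139.0°) + j·sin(-139.0°)) = -5.487 - j4.77 V
  V3 = 198·(cos(0.0°) + j·sin(0.0°)) = 198 V
Step 2 — Sum components: V_total = 296.4 - j64.77 V.
Step 3 — Convert to polar: |V_total| = 303.4 V, ∠V_total = -12.3°.

V_total = 303.4∠-12.3° V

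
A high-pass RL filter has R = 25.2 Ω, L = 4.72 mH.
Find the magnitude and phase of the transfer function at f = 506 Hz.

Step 1 — Angular frequency: ω = 2π·506 = 3179 rad/s.
Step 2 — Transfer function: H(jω) = jωL/(R + jωL).
Step 3 — Numerator jωL = j·15.01; denominator R + jωL = 25.2 + j15.01.
Step 4 — H = 0.2618 + j0.4396.
Step 5 — Magnitude: |H| = 0.5116 (-5.8 dB); phase: φ = 59.2°.

|H| = 0.5116 (-5.8 dB), φ = 59.2°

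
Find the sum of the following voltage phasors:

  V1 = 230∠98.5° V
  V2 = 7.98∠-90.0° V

Step 1 — Convert each phasor to rectangular form:
  V1 = 230·(cos(98.5°) + j·sin(98.5°)) = -34 + j227.5 V
  V2 = 7.98·(cos(-90.0°) + j·sin(-90.0°)) = 0 - j7.98 V
Step 2 — Sum components: V_total = -34 + j219.5 V.
Step 3 — Convert to polar: |V_total| = 222.1 V, ∠V_total = 98.8°.

V_total = 222.1∠98.8° V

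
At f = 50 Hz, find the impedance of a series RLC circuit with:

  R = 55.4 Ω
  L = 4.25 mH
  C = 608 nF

Step 1 — Angular frequency: ω = 2π·f = 2π·50 = 314.2 rad/s.
Step 2 — Component impedances:
  R: Z = R = 55.4 Ω
  L: Z = jωL = j·314.2·0.00425 = 0 + j1.335 Ω
  C: Z = 1/(jωC) = -j/(ω·C) = 0 - j5235 Ω
Step 3 — Series combination: Z_total = R + L + C = 55.4 - j5234 Ω = 5234∠-89.4° Ω.

Z = 55.4 - j5234 Ω = 5234∠-89.4° Ω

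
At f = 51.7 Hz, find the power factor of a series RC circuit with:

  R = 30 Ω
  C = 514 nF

Step 1 — Angular frequency: ω = 2π·f = 2π·51.7 = 324.8 rad/s.
Step 2 — Component impedances:
  R: Z = R = 30 Ω
  C: Z = 1/(jωC) = -j/(ω·C) = 0 - j5989 Ω
Step 3 — Series combination: Z_total = R + C = 30 - j5989 Ω = 5989∠-89.7° Ω.
Step 4 — Power factor: PF = cos(φ) = Re(Z)/|Z| = 30/5989 = 0.005009.
Step 5 — Type: Im(Z) = -5989 ⇒ leading (phase φ = -89.7°).

PF = 0.005009 (leading, φ = -89.7°)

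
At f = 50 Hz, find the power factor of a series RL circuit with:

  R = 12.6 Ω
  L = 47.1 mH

Step 1 — Angular frequency: ω = 2π·f = 2π·50 = 314.2 rad/s.
Step 2 — Component impedances:
  R: Z = R = 12.6 Ω
  L: Z = jωL = j·314.2·0.0471 = 0 + j14.8 Ω
Step 3 — Series combination: Z_total = R + L = 12.6 + j14.8 Ω = 19.43∠49.6° Ω.
Step 4 — Power factor: PF = cos(φ) = Re(Z)/|Z| = 12.6/19.435 = 0.6483.
Step 5 — Type: Im(Z) = 14.8 ⇒ lagging (phase φ = 49.6°).

PF = 0.6483 (lagging, φ = 49.6°)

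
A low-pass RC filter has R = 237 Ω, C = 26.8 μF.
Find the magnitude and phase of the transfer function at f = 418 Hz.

Step 1 — Angular frequency: ω = 2π·418 = 2626 rad/s.
Step 2 — Transfer function: H(jω) = 1/(1 + jωRC).
Step 3 — Denominator: 1 + jωRC = 1 + j·2626·237·2.68e-05 = 1 + j16.68.
Step 4 — H = 0.003581 - j0.05973.
Step 5 — Magnitude: |H| = 0.05984 (-24.5 dB); phase: φ = -86.6°.

|H| = 0.05984 (-24.5 dB), φ = -86.6°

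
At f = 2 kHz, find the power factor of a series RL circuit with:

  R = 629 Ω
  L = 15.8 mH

Step 1 — Angular frequency: ω = 2π·f = 2π·2000 = 1.257e+04 rad/s.
Step 2 — Component impedances:
  R: Z = R = 629 Ω
  L: Z = jωL = j·1.257e+04·0.0158 = 0 + j198.5 Ω
Step 3 — Series combination: Z_total = R + L = 629 + j198.5 Ω = 659.6∠17.5° Ω.
Step 4 — Power factor: PF = cos(φ) = Re(Z)/|Z| = 629/659.6 = 0.9536.
Step 5 — Type: Im(Z) = 198.5 ⇒ lagging (phase φ = 17.5°).

PF = 0.9536 (lagging, φ = 17.5°)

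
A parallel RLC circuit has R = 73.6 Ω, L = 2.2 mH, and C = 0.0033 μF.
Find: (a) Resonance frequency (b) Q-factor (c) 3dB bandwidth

Step 1 — Resonance: ω₀ = 1/√(LC) = 1/√(0.0022·3.3e-09) = 3.711e+05 rad/s.
Step 2 — f₀ = ω₀/(2π) = 5.907e+04 Hz.
Step 3 — Parallel Q: Q = R/(ω₀L) = 73.6/(3.711e+05·0.0022) = 0.09014.
Step 4 — Bandwidth: Δω = ω₀/Q = 4.117e+06 rad/s; BW = Δω/(2π) = 6.553e+05 Hz.

(a) f₀ = 5.907e+04 Hz  (b) Q = 0.09014  (c) BW = 6.553e+05 Hz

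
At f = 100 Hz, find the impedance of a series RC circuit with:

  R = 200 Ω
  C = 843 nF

Step 1 — Angular frequency: ω = 2π·f = 2π·100 = 628.3 rad/s.
Step 2 — Component impedances:
  R: Z = R = 200 Ω
  C: Z = 1/(jωC) = -j/(ω·C) = 0 - j1888 Ω
Step 3 — Series combination: Z_total = R + C = 200 - j1888 Ω = 1899∠-84.0° Ω.

Z = 200 - j1888 Ω = 1899∠-84.0° Ω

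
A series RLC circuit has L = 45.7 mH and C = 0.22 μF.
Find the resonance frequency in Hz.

Step 1 — Resonance condition Im(Z)=0 gives ω₀ = 1/√(LC).
Step 2 — ω₀ = 1/√(0.0457·2.2e-07) = 9973 rad/s.
Step 3 — f₀ = ω₀/(2π) = 1587 Hz.

f₀ = 1587 Hz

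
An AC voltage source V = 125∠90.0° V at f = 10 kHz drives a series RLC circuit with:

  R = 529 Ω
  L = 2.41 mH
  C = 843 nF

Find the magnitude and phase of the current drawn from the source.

Step 1 — Angular frequency: ω = 2π·f = 2π·1e+04 = 6.283e+04 rad/s.
Step 2 — Component impedances:
  R: Z = R = 529 Ω
  L: Z = jωL = j·6.283e+04·0.00241 = 0 + j151.4 Ω
  C: Z = 1/(jωC) = -j/(ω·C) = 0 - j18.88 Ω
Step 3 — Series combination: Z_total = R + L + C = 529 + j132.5 Ω = 545.4∠14.1° Ω.
Step 4 — Source phasor: V = 125∠90.0° V = 0 + j125 V.
Step 5 — Ohm's law: I = V / Z_total = (0 + j125) / (529 + j132.5) = 0.05571 + j0.2223 A.
Step 6 — Convert to polar: |I| = 0.2292 A, ∠I = 75.9°.

I = 0.2292∠75.9° A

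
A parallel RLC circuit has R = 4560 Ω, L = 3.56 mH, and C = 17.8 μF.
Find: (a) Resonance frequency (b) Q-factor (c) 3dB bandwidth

Step 1 — Resonance: ω₀ = 1/√(LC) = 1/√(0.00356·1.78e-05) = 3973 rad/s.
Step 2 — f₀ = ω₀/(2π) = 632.2 Hz.
Step 3 — Parallel Q: Q = R/(ω₀L) = 4560/(3973·0.00356) = 322.4.
Step 4 — Bandwidth: Δω = ω₀/Q = 12.32 rad/s; BW = Δω/(2π) = 1.961 Hz.

(a) f₀ = 632.2 Hz  (b) Q = 322.4  (c) BW = 1.961 Hz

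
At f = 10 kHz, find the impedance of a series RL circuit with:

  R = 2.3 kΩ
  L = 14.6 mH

Step 1 — Angular frequency: ω = 2π·f = 2π·1e+04 = 6.283e+04 rad/s.
Step 2 — Component impedances:
  R: Z = R = 2300 Ω
  L: Z = jωL = j·6.283e+04·0.0146 = 0 + j917.3 Ω
Step 3 — Series combination: Z_total = R + L = 2300 + j917.3 Ω = 2476∠21.7° Ω.

Z = 2300 + j917.3 Ω = 2476∠21.7° Ω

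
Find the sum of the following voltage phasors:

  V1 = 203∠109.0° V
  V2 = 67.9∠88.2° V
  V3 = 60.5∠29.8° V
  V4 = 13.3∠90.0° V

Step 1 — Convert each phasor to rectangular form:
  V1 = 203·(cos(109.0°) + j·sin(109.0°)) = -66.09 + j191.9 V
  V2 = 67.9·(cos(88.2°) + j·sin(88.2°)) = 2.133 + j67.87 V
  V3 = 60.5·(cos(29.8°) + j·sin(29.8°)) = 52.5 + j30.07 V
  V4 = 13.3·(cos(90.0°) + j·sin(90.0°)) = 0 + j13.3 V
Step 2 — Sum components: V_total = -11.46 + j303.2 V.
Step 3 — Convert to polar: |V_total| = 303.4 V, ∠V_total = 92.2°.

V_total = 303.4∠92.2° V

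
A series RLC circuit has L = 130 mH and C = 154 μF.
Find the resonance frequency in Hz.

Step 1 — Resonance condition Im(Z)=0 gives ω₀ = 1/√(LC).
Step 2 — ω₀ = 1/√(0.13·0.000154) = 223.5 rad/s.
Step 3 — f₀ = ω₀/(2π) = 35.57 Hz.

f₀ = 35.57 Hz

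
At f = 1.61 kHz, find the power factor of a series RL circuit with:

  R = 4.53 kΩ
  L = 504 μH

Step 1 — Angular frequency: ω = 2π·f = 2π·1610 = 1.012e+04 rad/s.
Step 2 — Component impedances:
  R: Z = R = 4530 Ω
  L: Z = jωL = j·1.012e+04·0.000504 = 0 + j5.098 Ω
Step 3 — Series combination: Z_total = R + L = 4530 + j5.098 Ω = 4530∠0.1° Ω.
Step 4 — Power factor: PF = cos(φ) = Re(Z)/|Z| = 4530/4530 = 1.
Step 5 — Type: Im(Z) = 5.098 ⇒ lagging (phase φ = 0.1°).

PF = 1 (lagging, φ = 0.1°)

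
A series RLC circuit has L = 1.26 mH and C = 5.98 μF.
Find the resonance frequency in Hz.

Step 1 — Resonance condition Im(Z)=0 gives ω₀ = 1/√(LC).
Step 2 — ω₀ = 1/√(0.00126·5.98e-06) = 1.152e+04 rad/s.
Step 3 — f₀ = ω₀/(2π) = 1834 Hz.

f₀ = 1834 Hz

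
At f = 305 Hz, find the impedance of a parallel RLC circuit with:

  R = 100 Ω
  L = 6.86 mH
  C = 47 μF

Step 1 — Angular frequency: ω = 2π·f = 2π·305 = 1916 rad/s.
Step 2 — Component impedances:
  R: Z = R = 100 Ω
  L: Z = jωL = j·1916·0.00686 = 0 + j13.15 Ω
  C: Z = 1/(jωC) = -j/(ω·C) = 0 - j11.1 Ω
Step 3 — Parallel combination: 1/Z_total = 1/R + 1/L + 1/C; Z_total = 33.78 - j47.29 Ω = 58.12∠-54.5° Ω.

Z = 33.78 - j47.29 Ω = 58.12∠-54.5° Ω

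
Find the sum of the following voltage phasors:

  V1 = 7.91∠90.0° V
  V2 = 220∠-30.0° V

Step 1 — Convert each phasor to rectangular form:
  V1 = 7.91·(cos(90.0°) + j·sin(90.0°)) = 0 + j7.91 V
  V2 = 220·(cos(-30.0°) + j·sin(-30.0°)) = 190.5 - j110 V
Step 2 — Sum components: V_total = 190.5 - j102.1 V.
Step 3 — Convert to polar: |V_total| = 216.2 V, ∠V_total = -28.2°.

V_total = 216.2∠-28.2° V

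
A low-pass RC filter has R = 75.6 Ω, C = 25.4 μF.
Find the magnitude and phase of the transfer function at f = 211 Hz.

Step 1 — Angular frequency: ω = 2π·211 = 1326 rad/s.
Step 2 — Transfer function: H(jω) = 1/(1 + jωRC).
Step 3 — Denominator: 1 + jωRC = 1 + j·1326·75.6·2.54e-05 = 1 + j2.546.
Step 4 — H = 0.1337 - j0.3403.
Step 5 — Magnitude: |H| = 0.3656 (-8.7 dB); phase: φ = -68.6°.

|H| = 0.3656 (-8.7 dB), φ = -68.6°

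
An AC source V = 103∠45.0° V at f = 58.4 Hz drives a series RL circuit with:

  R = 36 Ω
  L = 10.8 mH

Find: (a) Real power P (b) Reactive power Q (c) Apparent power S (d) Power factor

Step 1 — Angular frequency: ω = 2π·f = 2π·58.4 = 366.9 rad/s.
Step 2 — Component impedances:
  R: Z = R = 36 Ω
  L: Z = jωL = j·366.9·0.0108 = 0 + j3.963 Ω
Step 3 — Series combination: Z_total = R + L = 36 + j3.963 Ω = 36.22∠6.3° Ω.
Step 4 — Source phasor: V = 103∠45.0° V = 72.83 + j72.83 V.
Step 5 — Current: I = V / Z = 2.219 + j1.779 A = 2.844∠38.7° A.
Step 6 — Complex power: S = V·I* = 291.2 + j32.05 VA.
Step 7 — Real power: P = Re(S) = 291.2 W.
Step 8 — Reactive power: Q = Im(S) = 32.05 VAR.
Step 9 — Apparent power: |S| = 292.9 VA.
Step 10 — Power factor: PF = P/|S| = 0.994 (lagging).

(a) P = 291.2 W  (b) Q = 32.05 VAR  (c) S = 292.9 VA  (d) PF = 0.994 (lagging)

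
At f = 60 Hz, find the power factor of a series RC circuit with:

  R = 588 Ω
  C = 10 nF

Step 1 — Angular frequency: ω = 2π·f = 2π·60 = 377 rad/s.
Step 2 — Component impedances:
  R: Z = R = 588 Ω
  C: Z = 1/(jωC) = -j/(ω·C) = 0 - j2.653e+05 Ω
Step 3 — Series combination: Z_total = R + C = 588 - j2.653e+05 Ω = 2.653e+05∠-89.9° Ω.
Step 4 — Power factor: PF = cos(φ) = Re(Z)/|Z| = 588/2.6526e+05 = 0.002217.
Step 5 — Type: Im(Z) = -2.653e+05 ⇒ leading (phase φ = -89.9°).

PF = 0.002217 (leading, φ = -89.9°)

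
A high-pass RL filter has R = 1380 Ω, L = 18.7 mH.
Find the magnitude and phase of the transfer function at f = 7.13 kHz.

Step 1 — Angular frequency: ω = 2π·7130 = 4.48e+04 rad/s.
Step 2 — Transfer function: H(jω) = jωL/(R + jωL).
Step 3 — Numerator jωL = j·837.7; denominator R + jωL = 1380 + j837.7.
Step 4 — H = 0.2693 + j0.4436.
Step 5 — Magnitude: |H| = 0.5189 (-5.7 dB); phase: φ = 58.7°.

|H| = 0.5189 (-5.7 dB), φ = 58.7°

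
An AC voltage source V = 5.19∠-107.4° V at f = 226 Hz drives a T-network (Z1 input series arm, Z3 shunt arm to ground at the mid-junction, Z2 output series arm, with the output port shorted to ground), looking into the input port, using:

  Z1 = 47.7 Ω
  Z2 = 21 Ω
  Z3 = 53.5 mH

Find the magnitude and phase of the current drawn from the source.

Step 1 — Angular frequency: ω = 2π·f = 2π·226 = 1420 rad/s.
Step 2 — Component impedances:
  Z1: Z = R = 47.7 Ω
  Z2: Z = R = 21 Ω
  Z3: Z = jωL = j·1420·0.0535 = 0 + j75.97 Ω
Step 3 — With the output port shorted to ground, the output series arm Z2 runs from the junction to ground; the shunt arm Z3 also runs from the junction to ground. They appear in parallel: Z3 || Z2 = 19.51 + j5.393 Ω.
Step 4 — Series with input arm Z1: Z_in = Z1 + (Z3 || Z2) = 67.21 + j5.393 Ω = 67.43∠4.6° Ω.
Step 5 — Source phasor: V = 5.19∠-107.4° V = -1.552 - j4.953 V.
Step 6 — Ohm's law: I = V / Z_total = (-1.552 - j4.953) / (67.21 + j5.393) = -0.02882 - j0.07138 A.
Step 7 — Convert to polar: |I| = 0.07697 A, ∠I = -112.0°.

I = 0.07697∠-112.0° A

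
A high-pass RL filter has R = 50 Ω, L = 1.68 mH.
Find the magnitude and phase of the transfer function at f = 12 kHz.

Step 1 — Angular frequency: ω = 2π·1.2e+04 = 7.54e+04 rad/s.
Step 2 — Transfer function: H(jω) = jωL/(R + jωL).
Step 3 — Numerator jωL = j·126.7; denominator R + jωL = 50 + j126.7.
Step 4 — H = 0.8652 + j0.3415.
Step 5 — Magnitude: |H| = 0.9302 (-0.6 dB); phase: φ = 21.5°.

|H| = 0.9302 (-0.6 dB), φ = 21.5°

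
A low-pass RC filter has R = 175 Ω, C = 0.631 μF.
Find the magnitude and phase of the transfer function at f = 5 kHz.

Step 1 — Angular frequency: ω = 2π·5000 = 3.142e+04 rad/s.
Step 2 — Transfer function: H(jω) = 1/(1 + jωRC).
Step 3 — Denominator: 1 + jωRC = 1 + j·3.142e+04·175·6.31e-07 = 1 + j3.469.
Step 4 — H = 0.07672 - j0.2661.
Step 5 — Magnitude: |H| = 0.277 (-11.2 dB); phase: φ = -73.9°.

|H| = 0.277 (-11.2 dB), φ = -73.9°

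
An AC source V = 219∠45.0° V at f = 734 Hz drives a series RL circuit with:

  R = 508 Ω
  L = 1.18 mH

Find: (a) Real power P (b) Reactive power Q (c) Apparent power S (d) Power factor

Step 1 — Angular frequency: ω = 2π·f = 2π·734 = 4612 rad/s.
Step 2 — Component impedances:
  R: Z = R = 508 Ω
  L: Z = jωL = j·4612·0.00118 = 0 + j5.442 Ω
Step 3 — Series combination: Z_total = R + L = 508 + j5.442 Ω = 508∠0.6° Ω.
Step 4 — Source phasor: V = 219∠45.0° V = 154.9 + j154.9 V.
Step 5 — Current: I = V / Z = 0.3081 + j0.3015 A = 0.4311∠44.4° A.
Step 6 — Complex power: S = V·I* = 94.4 + j1.011 VA.
Step 7 — Real power: P = Re(S) = 94.4 W.
Step 8 — Reactive power: Q = Im(S) = 1.011 VAR.
Step 9 — Apparent power: |S| = 94.41 VA.
Step 10 — Power factor: PF = P/|S| = 0.9999 (lagging).

(a) P = 94.4 W  (b) Q = 1.011 VAR  (c) S = 94.41 VA  (d) PF = 0.9999 (lagging)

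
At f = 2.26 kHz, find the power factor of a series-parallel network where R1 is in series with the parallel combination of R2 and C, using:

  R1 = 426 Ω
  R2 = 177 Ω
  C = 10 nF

Step 1 — Angular frequency: ω = 2π·f = 2π·2260 = 1.42e+04 rad/s.
Step 2 — Component impedances:
  R1: Z = R = 426 Ω
  R2: Z = R = 177 Ω
  C: Z = 1/(jωC) = -j/(ω·C) = 0 - j7042 Ω
Step 3 — Parallel branch: R2 || C = 1/(1/R2 + 1/C) = 176.9 - j4.446 Ω.
Step 4 — Series with R1: Z_total = R1 + (R2 || C) = 602.9 - j4.446 Ω = 602.9∠-0.4° Ω.
Step 5 — Power factor: PF = cos(φ) = Re(Z)/|Z| = 602.9/602.9 = 1.
Step 6 — Type: Im(Z) = -4.446 ⇒ leading (phase φ = -0.4°).

PF = 1 (leading, φ = -0.4°)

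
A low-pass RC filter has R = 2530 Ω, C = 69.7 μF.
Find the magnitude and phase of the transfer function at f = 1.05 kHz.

Step 1 — Angular frequency: ω = 2π·1050 = 6597 rad/s.
Step 2 — Transfer function: H(jω) = 1/(1 + jωRC).
Step 3 — Denominator: 1 + jωRC = 1 + j·6597·2530·6.97e-05 = 1 + j1163.
Step 4 — H = 7.388e-07 - j0.0008596.
Step 5 — Magnitude: |H| = 0.0008596 (-61.3 dB); phase: φ = -90.0°.

|H| = 0.0008596 (-61.3 dB), φ = -90.0°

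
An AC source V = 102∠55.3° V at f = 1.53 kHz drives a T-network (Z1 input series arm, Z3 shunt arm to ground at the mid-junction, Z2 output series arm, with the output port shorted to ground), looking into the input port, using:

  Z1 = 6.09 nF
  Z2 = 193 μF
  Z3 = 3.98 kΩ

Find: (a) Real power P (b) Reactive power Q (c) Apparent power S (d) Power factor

Step 1 — Angular frequency: ω = 2π·f = 2π·1530 = 9613 rad/s.
Step 2 — Component impedances:
  Z1: Z = 1/(jωC) = -j/(ω·C) = 0 - j1.708e+04 Ω
  Z2: Z = 1/(jωC) = -j/(ω·C) = 0 - j0.539 Ω
  Z3: Z = R = 3980 Ω
Step 3 — With the output port shorted to ground, the output series arm Z2 runs from the junction to ground; the shunt arm Z3 also runs from the junction to ground. They appear in parallel: Z3 || Z2 = 7.299e-05 - j0.539 Ω.
Step 4 — Series with input arm Z1: Z_in = Z1 + (Z3 || Z2) = 7.299e-05 - j1.708e+04 Ω = 1.708e+04∠-90.0° Ω.
Step 5 — Source phasor: V = 102∠55.3° V = 58.07 + j83.86 V.
Step 6 — Current: I = V / Z = -0.004909 + j0.003399 A = 0.005971∠145.3° A.
Step 7 — Complex power: S = V·I* = 2.603e-09 - j0.6091 VA.
Step 8 — Real power: P = Re(S) = 2.603e-09 W.
Step 9 — Reactive power: Q = Im(S) = -0.6091 VAR.
Step 10 — Apparent power: |S| = 0.6091 VA.
Step 11 — Power factor: PF = P/|S| = 4.273e-09 (leading).

(a) P = 2.603e-09 W  (b) Q = -0.6091 VAR  (c) S = 0.6091 VA  (d) PF = 4.273e-09 (leading)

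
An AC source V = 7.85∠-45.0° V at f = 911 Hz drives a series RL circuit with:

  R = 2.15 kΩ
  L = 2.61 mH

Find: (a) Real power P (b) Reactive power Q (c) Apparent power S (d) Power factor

Step 1 — Angular frequency: ω = 2π·f = 2π·911 = 5724 rad/s.
Step 2 — Component impedances:
  R: Z = R = 2150 Ω
  L: Z = jωL = j·5724·0.00261 = 0 + j14.94 Ω
Step 3 — Series combination: Z_total = R + L = 2150 + j14.94 Ω = 2150∠0.4° Ω.
Step 4 — Source phasor: V = 7.85∠-45.0° V = 5.551 - j5.551 V.
Step 5 — Current: I = V / Z = 0.002564 - j0.0026 A = 0.003651∠-45.4° A.
Step 6 — Complex power: S = V·I* = 0.02866 + j0.0001991 VA.
Step 7 — Real power: P = Re(S) = 0.02866 W.
Step 8 — Reactive power: Q = Im(S) = 0.0001991 VAR.
Step 9 — Apparent power: |S| = 0.02866 VA.
Step 10 — Power factor: PF = P/|S| = 1 (lagging).

(a) P = 0.02866 W  (b) Q = 0.0001991 VAR  (c) S = 0.02866 VA  (d) PF = 1 (lagging)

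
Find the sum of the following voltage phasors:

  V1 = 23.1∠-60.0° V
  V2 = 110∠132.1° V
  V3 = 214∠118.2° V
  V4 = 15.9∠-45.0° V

Step 1 — Convert each phasor to rectangular form:
  V1 = 23.1·(cos(-60.0°) + j·sin(-60.0°)) = 11.55 - j20.01 V
  V2 = 110·(cos(132.1°) + j·sin(132.1°)) = -73.75 + j81.62 V
  V3 = 214·(cos(118.2°) + j·sin(118.2°)) = -101.1 + j188.6 V
  V4 = 15.9·(cos(-45.0°) + j·sin(-45.0°)) = 11.24 - j11.24 V
Step 2 — Sum components: V_total = -152.1 + j239 V.
Step 3 — Convert to polar: |V_total| = 283.3 V, ∠V_total = 122.5°.

V_total = 283.3∠122.5° V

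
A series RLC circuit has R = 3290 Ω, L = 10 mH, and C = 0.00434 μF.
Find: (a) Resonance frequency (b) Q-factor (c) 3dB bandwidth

Step 1 — Resonance: ω₀ = 1/√(LC) = 1/√(0.01·4.34e-09) = 1.518e+05 rad/s.
Step 2 — f₀ = ω₀/(2π) = 2.416e+04 Hz.
Step 3 — Series Q: Q = ω₀L/R = 1.518e+05·0.01/3290 = 0.4614.
Step 4 — Bandwidth: Δω = ω₀/Q = 3.29e+05 rad/s; BW = Δω/(2π) = 5.236e+04 Hz.

(a) f₀ = 2.416e+04 Hz  (b) Q = 0.4614  (c) BW = 5.236e+04 Hz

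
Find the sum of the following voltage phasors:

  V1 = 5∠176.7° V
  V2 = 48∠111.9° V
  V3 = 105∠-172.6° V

Step 1 — Convert each phasor to rectangular form:
  V1 = 5·(cos(176.7°) + j·sin(176.7°)) = -4.992 + j0.2878 V
  V2 = 48·(cos(111.9°) + j·sin(111.9°)) = -17.9 + j44.54 V
  V3 = 105·(cos(-172.6°) + j·sin(-172.6°)) = -104.1 - j13.52 V
Step 2 — Sum components: V_total = -127 + j31.3 V.
Step 3 — Convert to polar: |V_total| = 130.8 V, ∠V_total = 166.2°.

V_total = 130.8∠166.2° V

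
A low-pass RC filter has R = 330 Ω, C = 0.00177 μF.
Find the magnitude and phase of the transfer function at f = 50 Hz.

Step 1 — Angular frequency: ω = 2π·50 = 314.2 rad/s.
Step 2 — Transfer function: H(jω) = 1/(1 + jωRC).
Step 3 — Denominator: 1 + jωRC = 1 + j·314.2·330·1.77e-09 = 1 + j0.0001835.
Step 4 — H = 1 - j0.0001835.
Step 5 — Magnitude: |H| = 1 (-0.0 dB); phase: φ = -0.0°.

|H| = 1 (-0.0 dB), φ = -0.0°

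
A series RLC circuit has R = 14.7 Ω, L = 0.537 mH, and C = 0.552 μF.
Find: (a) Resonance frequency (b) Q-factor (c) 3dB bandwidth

Step 1 — Resonance: ω₀ = 1/√(LC) = 1/√(0.000537·5.52e-07) = 5.808e+04 rad/s.
Step 2 — f₀ = ω₀/(2π) = 9244 Hz.
Step 3 — Series Q: Q = ω₀L/R = 5.808e+04·0.000537/14.7 = 2.122.
Step 4 — Bandwidth: Δω = ω₀/Q = 2.737e+04 rad/s; BW = Δω/(2π) = 4357 Hz.

(a) f₀ = 9244 Hz  (b) Q = 2.122  (c) BW = 4357 Hz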